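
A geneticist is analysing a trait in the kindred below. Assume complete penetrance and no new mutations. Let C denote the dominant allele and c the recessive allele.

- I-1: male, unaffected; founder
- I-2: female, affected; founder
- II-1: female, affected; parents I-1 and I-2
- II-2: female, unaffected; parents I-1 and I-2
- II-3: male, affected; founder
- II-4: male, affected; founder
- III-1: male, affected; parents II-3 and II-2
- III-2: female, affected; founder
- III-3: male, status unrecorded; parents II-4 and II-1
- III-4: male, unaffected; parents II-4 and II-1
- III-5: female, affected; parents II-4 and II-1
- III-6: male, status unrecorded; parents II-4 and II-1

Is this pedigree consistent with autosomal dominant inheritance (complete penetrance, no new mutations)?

Yes

A consistent assignment under autosomal dominant exists: I-1 cc, I-2 Cc, II-1 Cc, II-2 cc, II-3 CC, II-4 Cc, III-1 Cc, III-2 CC, III-3 CC, III-4 cc, III-5 CC, III-6 CC.
In this assignment every recorded phenotype matches its genotype and every non-founder's genotype is obtainable from its parents' genotypes, so the pedigree is consistent.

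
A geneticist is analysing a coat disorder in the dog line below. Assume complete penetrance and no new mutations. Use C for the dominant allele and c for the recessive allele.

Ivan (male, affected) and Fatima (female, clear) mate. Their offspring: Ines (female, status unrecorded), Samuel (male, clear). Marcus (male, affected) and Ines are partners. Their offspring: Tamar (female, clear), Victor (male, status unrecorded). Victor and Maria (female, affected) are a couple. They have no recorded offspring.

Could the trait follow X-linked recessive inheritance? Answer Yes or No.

Yes

A consistent assignment under X-linked recessive exists: Ivan X^c Y, Fatima X^C X^C, Ines X^C X^c, Samuel X^C Y, Marcus X^c Y, Tamar X^C X^c, Victor X^C Y, Maria X^c X^c.
In this assignment every recorded phenotype matches its genotype and every non-founder's genotype is obtainable from its parents' genotypes, so the pedigree is consistent.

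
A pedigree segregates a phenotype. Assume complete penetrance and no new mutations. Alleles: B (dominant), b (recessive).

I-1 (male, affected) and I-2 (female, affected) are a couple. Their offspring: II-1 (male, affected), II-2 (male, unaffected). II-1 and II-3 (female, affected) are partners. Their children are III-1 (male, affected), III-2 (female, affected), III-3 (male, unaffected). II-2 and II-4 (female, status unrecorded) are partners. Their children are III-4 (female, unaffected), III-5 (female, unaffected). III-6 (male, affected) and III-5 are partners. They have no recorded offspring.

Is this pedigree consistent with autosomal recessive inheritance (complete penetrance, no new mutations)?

No

Under autosomal recessive, II-2 (unaffected, male) cannot arise from I-1 (affected) × I-2 (affected).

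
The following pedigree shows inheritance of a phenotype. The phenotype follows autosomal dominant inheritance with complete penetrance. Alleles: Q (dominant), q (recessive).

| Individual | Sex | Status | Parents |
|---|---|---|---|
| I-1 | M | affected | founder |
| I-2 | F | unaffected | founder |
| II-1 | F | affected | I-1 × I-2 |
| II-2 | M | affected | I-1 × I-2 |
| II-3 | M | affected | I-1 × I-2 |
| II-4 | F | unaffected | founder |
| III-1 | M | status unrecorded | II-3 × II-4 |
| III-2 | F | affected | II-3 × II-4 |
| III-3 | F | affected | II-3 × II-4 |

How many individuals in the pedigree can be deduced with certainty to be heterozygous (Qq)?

Obligate heterozygotes: II-1 is affected so carries Q and received q from I-2 (qq), so II-1 is Qq; II-2 is affected so carries Q and received q from I-2 (qq), so II-2 is Qq; II-3 is affected so carries Q and received q from I-2 (qq), so II-3 is Qq; III-2 is affected so carries Q and received q from II-4 (qq), so III-2 is Qq; III-3 is affected so carries Q and received q from II-4 (qq), so III-3 is Qq.
Every other individual is either homozygous by phenotype or has at least one consistent homozygous assignment, so the count is 5.

5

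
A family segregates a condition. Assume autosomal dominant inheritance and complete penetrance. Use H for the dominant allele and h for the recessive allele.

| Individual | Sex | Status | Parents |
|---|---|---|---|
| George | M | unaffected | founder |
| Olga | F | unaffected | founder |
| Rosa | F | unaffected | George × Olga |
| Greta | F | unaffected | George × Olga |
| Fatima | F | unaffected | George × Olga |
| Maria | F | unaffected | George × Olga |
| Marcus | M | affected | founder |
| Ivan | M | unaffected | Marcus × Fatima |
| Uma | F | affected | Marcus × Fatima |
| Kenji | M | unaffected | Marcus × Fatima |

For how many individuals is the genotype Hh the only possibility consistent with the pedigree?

Obligate heterozygotes: Marcus is affected so carries H and passed h to Ivan (hh), so Marcus is Hh; Uma is affected so carries H and received h from Fatima (hh), so Uma is Hh.
Every other individual is either homozygous by phenotype or has at least one consistent homozygous assignment, so the count is 2.

2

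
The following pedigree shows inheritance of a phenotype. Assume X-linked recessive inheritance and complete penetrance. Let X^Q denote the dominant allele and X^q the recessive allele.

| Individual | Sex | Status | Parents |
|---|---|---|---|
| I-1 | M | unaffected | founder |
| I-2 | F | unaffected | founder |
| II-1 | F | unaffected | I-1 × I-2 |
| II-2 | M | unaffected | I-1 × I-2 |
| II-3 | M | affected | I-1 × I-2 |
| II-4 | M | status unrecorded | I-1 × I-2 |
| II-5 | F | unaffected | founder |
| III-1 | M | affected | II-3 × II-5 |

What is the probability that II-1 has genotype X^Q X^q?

1/2

I-1 is unaffected, so I-1 is X^Q Y.
I-2 is unaffected so carries Q and passed q to II-3 (X^q Y), so I-2 is X^Q X^q.
Their cross gives offspring ratios 1/2 X^Q X^Q : 1/2 X^Q X^q. Conditioning on II-1 being unaffected, P(X^Q X^q) = 1/2 / 1 = 1/2.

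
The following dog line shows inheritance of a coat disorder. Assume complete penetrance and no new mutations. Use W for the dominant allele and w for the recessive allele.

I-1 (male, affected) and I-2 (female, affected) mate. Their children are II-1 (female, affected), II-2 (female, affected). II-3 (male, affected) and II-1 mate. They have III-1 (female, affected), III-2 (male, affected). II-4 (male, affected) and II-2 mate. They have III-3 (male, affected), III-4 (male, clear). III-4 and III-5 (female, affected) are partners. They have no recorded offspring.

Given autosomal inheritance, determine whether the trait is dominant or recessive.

dominant

II-4 and II-2 are both affected yet have a clear child III-4. Under a recessive model two affected parents are homozygous and every child would be affected, so the trait cannot be recessive.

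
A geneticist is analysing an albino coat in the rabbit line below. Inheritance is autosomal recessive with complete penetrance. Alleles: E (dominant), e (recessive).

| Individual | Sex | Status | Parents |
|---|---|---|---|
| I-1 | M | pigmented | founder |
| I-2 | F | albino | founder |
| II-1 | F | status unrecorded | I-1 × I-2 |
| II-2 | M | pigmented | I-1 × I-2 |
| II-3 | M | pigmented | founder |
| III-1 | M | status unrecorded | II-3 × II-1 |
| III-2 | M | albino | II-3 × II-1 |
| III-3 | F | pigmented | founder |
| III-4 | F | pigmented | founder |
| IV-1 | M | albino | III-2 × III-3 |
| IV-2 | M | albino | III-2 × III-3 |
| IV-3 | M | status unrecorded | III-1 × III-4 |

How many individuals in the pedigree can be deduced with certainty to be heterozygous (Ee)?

3

Obligate heterozygotes: II-2 is pigmented so carries E and received e from I-2 (ee), so II-2 is Ee; II-3 is pigmented so carries E and passed e to III-2 (ee), so II-3 is Ee; III-3 is pigmented so carries E and passed e to IV-1 (ee), so III-3 is Ee.
Every other individual is either homozygous by phenotype or has at least one consistent homozygous assignment, so the count is 3.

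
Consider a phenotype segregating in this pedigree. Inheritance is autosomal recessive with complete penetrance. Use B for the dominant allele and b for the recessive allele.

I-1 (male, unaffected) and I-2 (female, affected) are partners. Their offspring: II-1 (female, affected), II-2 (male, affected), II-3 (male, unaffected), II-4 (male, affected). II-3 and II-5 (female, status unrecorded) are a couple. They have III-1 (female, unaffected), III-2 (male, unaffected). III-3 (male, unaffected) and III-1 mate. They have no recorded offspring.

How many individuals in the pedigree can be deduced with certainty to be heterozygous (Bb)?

2

Obligate heterozygotes: I-1 is unaffected so carries B and passed b to II-1 (bb), so I-1 is Bb; II-3 is unaffected so carries B and received b from I-2 (bb), so II-3 is Bb.
Every other individual is either homozygous by phenotype or has at least one consistent homozygous assignment, so the count is 2.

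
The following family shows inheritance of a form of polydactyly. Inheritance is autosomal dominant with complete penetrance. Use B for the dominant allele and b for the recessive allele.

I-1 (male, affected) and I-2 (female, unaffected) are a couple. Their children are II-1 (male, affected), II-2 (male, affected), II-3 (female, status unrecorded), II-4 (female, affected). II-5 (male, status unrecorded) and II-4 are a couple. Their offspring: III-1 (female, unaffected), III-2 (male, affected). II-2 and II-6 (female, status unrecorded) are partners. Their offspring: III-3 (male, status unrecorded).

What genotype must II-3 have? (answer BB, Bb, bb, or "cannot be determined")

cannot be determined

II-3's phenotype is unrecorded, and no parent or child forces a single allele at both positions; consistent genotype assignments exist with II-3 as Bb or bb.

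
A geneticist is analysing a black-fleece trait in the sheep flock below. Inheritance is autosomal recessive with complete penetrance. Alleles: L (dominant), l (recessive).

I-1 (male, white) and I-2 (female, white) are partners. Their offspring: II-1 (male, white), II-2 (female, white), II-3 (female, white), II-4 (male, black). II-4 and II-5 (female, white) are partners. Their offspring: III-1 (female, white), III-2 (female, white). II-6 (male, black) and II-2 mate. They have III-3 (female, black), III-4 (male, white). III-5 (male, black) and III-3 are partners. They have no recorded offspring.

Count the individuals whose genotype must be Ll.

Obligate heterozygotes: I-1 is white so carries L and passed l to II-4 (ll), so I-1 is Ll; I-2 is white so carries L and passed l to II-4 (ll), so I-2 is Ll; II-2 is white so carries L and passed l to III-3 (ll), so II-2 is Ll; III-1 is white so carries L and received l from II-4 (ll), so III-1 is Ll; III-2 is white so carries L and received l from II-4 (ll), so III-2 is Ll; III-4 is white so carries L and received l from II-6 (ll), so III-4 is Ll.
Every other individual is either homozygous by phenotype or has at least one consistent homozygous assignment, so the count is 6.

6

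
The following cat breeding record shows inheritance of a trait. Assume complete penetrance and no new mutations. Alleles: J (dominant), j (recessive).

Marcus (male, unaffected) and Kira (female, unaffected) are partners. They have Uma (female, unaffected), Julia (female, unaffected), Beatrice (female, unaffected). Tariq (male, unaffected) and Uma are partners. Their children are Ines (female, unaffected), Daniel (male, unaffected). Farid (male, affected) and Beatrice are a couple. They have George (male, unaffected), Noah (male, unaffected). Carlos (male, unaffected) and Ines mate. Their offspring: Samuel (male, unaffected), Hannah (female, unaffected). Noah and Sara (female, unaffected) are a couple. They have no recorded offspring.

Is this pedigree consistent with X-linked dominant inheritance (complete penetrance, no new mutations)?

A consistent assignment under X-linked dominant exists: Marcus X^j Y, Kira X^j X^j, Uma X^j X^j, Julia X^j X^j, Beatrice X^j X^j, Tariq X^j Y, Farid X^J Y, Ines X^j X^j, Daniel X^j Y, Carlos X^j Y, George X^j Y, Noah X^j Y, Sara X^j X^j, Samuel X^j Y, Hannah X^j X^j.
In this assignment every recorded phenotype matches its genotype and every non-founder's genotype is obtainable from its parents' genotypes, so the pedigree is consistent.

Yes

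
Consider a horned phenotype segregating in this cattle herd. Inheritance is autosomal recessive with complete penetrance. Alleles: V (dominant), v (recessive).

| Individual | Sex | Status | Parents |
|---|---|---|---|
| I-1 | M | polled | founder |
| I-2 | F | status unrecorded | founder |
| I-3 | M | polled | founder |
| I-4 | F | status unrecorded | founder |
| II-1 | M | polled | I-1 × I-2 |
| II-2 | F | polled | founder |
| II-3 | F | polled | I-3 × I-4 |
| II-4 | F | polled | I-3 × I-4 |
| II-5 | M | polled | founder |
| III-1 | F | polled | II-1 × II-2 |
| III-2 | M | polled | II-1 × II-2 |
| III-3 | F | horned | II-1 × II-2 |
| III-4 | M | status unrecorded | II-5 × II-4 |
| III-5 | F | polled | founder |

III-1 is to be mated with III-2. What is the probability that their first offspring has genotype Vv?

II-1 is polled so carries V and passed v to III-3 (vv), so II-1 is Vv.
II-2 is polled so carries V and passed v to III-3 (vv), so II-2 is Vv.
III-1 is a polled offspring of II-1 (Vv) × II-2 (Vv), whose cross gives 1/4 VV : 1/2 Vv : 1/4 vv; conditioning on being polled, III-1 is VV with probability 1/3, Vv with probability 2/3.
III-2 is a polled offspring of II-1 (Vv) × II-2 (Vv), whose cross gives 1/4 VV : 1/2 Vv : 1/4 vv; conditioning on being polled, III-2 is VV with probability 1/3, Vv with probability 2/3.
Summing over parental genotype combinations, P(offspring has genotype Vv) = 2/9·1/2 + 2/9·1/2 + 4/9·1/2 = 4/9.

4/9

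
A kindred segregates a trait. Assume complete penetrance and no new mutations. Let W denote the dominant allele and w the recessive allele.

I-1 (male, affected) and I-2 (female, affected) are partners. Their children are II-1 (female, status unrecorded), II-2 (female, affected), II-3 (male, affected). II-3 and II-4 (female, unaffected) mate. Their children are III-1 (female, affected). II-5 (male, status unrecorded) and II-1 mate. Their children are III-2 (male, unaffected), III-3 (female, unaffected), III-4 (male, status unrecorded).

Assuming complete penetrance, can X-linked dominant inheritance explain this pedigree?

Yes

A consistent assignment under X-linked dominant exists: I-1 X^W Y, I-2 X^W X^w, II-1 X^W X^w, II-2 X^W X^W, II-3 X^W Y, II-4 X^w X^w, II-5 X^w Y, III-1 X^W X^w, III-2 X^w Y, III-3 X^w X^w, III-4 X^W Y.
In this assignment every recorded phenotype matches its genotype and every non-founder's genotype is obtainable from its parents' genotypes, so the pedigree is consistent.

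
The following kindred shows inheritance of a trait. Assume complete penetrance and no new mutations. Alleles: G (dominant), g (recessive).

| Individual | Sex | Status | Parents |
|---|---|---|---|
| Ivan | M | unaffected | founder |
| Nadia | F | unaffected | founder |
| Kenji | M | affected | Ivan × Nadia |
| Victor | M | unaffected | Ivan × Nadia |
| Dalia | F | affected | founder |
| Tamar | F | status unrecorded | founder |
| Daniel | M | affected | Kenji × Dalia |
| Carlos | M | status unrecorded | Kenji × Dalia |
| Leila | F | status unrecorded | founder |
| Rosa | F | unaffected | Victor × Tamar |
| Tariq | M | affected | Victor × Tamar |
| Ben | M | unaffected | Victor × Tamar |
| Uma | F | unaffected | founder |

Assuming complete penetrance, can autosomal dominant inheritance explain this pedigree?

No

Under autosomal dominant, Kenji (affected, male) cannot arise from Ivan (unaffected) × Nadia (unaffected).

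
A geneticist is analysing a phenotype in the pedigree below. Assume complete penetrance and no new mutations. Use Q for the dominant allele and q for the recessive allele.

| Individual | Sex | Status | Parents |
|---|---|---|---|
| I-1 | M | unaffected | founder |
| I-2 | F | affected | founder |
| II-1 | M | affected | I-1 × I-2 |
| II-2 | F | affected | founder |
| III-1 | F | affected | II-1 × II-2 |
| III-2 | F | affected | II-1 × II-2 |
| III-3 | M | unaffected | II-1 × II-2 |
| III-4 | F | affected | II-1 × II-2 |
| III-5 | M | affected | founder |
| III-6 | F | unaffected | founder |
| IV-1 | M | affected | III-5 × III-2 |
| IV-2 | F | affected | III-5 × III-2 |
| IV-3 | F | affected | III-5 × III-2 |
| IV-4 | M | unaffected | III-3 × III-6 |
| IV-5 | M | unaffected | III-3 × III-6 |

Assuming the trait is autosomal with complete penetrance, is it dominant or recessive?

II-1 and II-2 are both affected yet have an unaffected child III-3. Under a recessive model two affected parents are homozygous and every child would be affected, so the trait cannot be recessive.

dominant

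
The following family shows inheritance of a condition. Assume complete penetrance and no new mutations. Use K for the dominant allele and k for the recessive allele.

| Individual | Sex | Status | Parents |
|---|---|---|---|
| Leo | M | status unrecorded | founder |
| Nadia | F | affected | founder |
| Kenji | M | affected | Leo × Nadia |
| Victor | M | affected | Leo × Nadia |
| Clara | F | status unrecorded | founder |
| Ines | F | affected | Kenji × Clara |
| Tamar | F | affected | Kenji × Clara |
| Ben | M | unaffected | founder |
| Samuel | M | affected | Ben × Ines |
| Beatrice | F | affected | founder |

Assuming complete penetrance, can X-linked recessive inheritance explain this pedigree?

Yes

A consistent assignment under X-linked recessive exists: Leo X^K Y, Nadia X^k X^k, Kenji X^k Y, Victor X^k Y, Clara X^K X^k, Ines X^k X^k, Tamar X^k X^k, Ben X^K Y, Samuel X^k Y, Beatrice X^k X^k.
In this assignment every recorded phenotype matches its genotype and every non-founder's genotype is obtainable from its parents' genotypes, so the pedigree is consistent.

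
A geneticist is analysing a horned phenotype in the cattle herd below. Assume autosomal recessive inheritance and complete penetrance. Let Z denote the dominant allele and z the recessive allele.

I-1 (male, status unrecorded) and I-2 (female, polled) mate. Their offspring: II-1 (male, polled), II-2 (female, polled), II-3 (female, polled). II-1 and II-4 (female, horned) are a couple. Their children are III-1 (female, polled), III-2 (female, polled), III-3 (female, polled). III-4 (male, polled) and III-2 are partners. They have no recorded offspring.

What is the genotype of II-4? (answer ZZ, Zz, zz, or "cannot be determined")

zz

II-4 is horned, so II-4 is zz.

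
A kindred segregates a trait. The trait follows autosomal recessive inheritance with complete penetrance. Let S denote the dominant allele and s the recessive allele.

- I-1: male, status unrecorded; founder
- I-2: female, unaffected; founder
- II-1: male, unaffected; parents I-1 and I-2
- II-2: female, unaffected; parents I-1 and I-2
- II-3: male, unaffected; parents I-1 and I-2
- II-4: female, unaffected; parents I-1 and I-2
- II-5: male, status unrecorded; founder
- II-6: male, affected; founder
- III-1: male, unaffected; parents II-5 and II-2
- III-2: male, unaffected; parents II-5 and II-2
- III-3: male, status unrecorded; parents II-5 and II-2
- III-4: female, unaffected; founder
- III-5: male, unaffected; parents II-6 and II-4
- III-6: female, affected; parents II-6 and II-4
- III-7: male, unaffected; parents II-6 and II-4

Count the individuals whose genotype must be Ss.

Obligate heterozygotes: II-4 is unaffected so carries S and passed s to III-6 (ss), so II-4 is Ss; III-5 is unaffected so carries S and received s from II-6 (ss), so III-5 is Ss; III-7 is unaffected so carries S and received s from II-6 (ss), so III-7 is Ss.
Every other individual is either homozygous by phenotype or has at least one consistent homozygous assignment, so the count is 3.

3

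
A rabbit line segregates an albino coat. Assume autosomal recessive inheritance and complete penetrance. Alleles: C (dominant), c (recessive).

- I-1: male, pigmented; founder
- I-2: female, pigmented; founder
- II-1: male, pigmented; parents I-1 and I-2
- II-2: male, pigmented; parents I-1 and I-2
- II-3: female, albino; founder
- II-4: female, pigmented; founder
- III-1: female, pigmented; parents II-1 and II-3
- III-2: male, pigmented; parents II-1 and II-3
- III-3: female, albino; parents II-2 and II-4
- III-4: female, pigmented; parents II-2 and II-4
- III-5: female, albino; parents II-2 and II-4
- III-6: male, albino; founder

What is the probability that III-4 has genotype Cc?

2/3

II-2 is pigmented so carries C and passed c to III-3 (cc), so II-2 is Cc.
II-4 is pigmented so carries C and passed c to III-3 (cc), so II-4 is Cc.
Their cross gives offspring ratios 1/4 CC : 1/2 Cc : 1/4 cc. Conditioning on III-4 being pigmented, P(Cc) = 1/2 / 3/4 = 2/3.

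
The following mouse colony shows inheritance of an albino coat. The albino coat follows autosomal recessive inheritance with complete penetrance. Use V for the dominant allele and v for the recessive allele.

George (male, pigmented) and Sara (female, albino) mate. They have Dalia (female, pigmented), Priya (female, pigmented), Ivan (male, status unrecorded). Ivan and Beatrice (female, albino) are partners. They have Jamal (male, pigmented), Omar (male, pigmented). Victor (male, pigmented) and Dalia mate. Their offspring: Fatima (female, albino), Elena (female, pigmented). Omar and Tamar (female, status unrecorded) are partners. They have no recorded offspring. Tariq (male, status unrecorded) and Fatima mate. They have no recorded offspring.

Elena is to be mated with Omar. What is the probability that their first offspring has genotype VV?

1/3

Victor is pigmented so carries V and passed v to Fatima (vv), so Victor is Vv.
Dalia is pigmented so carries V and received v from Sara (vv), so Dalia is Vv.
Elena is a pigmented offspring of Victor (Vv) × Dalia (Vv), whose cross gives 1/4 VV : 1/2 Vv : 1/4 vv; conditioning on being pigmented, Elena is VV with probability 1/3, Vv with probability 2/3.
Omar is pigmented so carries V and received v from Beatrice (vv), so Omar is Vv.
Summing over parental genotype combinations, P(offspring has genotype VV) = 1/3·1/2 + 2/3·1/4 = 1/3.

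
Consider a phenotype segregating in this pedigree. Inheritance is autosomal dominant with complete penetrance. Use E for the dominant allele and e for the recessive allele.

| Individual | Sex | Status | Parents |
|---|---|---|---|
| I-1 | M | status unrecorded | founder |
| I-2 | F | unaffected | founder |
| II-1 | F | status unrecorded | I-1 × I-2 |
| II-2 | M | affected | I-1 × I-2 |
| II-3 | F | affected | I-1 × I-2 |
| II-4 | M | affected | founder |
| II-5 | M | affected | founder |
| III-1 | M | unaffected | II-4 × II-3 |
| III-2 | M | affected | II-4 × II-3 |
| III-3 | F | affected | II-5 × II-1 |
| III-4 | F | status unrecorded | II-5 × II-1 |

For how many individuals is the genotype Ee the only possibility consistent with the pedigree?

3

Obligate heterozygotes: II-2 is affected so carries E and received e from I-2 (ee), so II-2 is Ee; II-3 is affected so carries E and received e from I-2 (ee), so II-3 is Ee; II-4 is affected so carries E and passed e to III-1 (ee), so II-4 is Ee.
Every other individual is either homozygous by phenotype or has at least one consistent homozygous assignment, so the count is 3.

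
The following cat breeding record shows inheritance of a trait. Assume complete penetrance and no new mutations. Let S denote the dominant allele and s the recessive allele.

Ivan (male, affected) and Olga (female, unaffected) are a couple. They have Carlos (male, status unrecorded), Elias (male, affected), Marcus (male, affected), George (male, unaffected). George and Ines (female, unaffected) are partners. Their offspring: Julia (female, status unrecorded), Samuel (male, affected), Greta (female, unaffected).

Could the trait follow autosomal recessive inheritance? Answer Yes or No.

A consistent assignment under autosomal recessive exists: Ivan ss, Olga Ss, Carlos Ss, Elias ss, Marcus ss, George Ss, Ines Ss, Julia SS, Samuel ss, Greta SS.
In this assignment every recorded phenotype matches its genotype and every non-founder's genotype is obtainable from its parents' genotypes, so the pedigree is consistent.

Yes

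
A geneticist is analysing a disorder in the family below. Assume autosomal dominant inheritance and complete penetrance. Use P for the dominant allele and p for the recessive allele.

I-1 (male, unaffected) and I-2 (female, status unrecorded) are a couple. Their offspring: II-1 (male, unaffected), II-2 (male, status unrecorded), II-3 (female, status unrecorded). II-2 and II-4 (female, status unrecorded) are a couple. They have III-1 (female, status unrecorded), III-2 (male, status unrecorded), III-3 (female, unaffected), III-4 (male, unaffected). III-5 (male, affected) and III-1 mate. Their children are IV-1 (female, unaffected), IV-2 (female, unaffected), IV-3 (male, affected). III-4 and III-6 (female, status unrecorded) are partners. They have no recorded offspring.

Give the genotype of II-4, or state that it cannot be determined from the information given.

II-4's phenotype is unrecorded, and no parent or child forces a single allele at both positions; consistent genotype assignments exist with II-4 as Pp or pp.

cannot be determined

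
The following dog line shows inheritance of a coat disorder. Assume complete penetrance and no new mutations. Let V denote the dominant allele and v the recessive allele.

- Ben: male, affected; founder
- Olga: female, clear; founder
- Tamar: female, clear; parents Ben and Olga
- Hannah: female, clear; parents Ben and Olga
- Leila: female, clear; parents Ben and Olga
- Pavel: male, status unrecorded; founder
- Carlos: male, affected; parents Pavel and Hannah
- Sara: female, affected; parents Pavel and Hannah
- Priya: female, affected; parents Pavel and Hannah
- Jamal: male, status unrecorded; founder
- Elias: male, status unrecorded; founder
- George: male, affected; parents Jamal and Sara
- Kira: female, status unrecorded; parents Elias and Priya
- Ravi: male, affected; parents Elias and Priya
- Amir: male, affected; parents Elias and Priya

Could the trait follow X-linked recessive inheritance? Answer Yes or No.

Yes

A consistent assignment under X-linked recessive exists: Ben X^v Y, Olga X^V X^V, Tamar X^V X^v, Hannah X^V X^v, Leila X^V X^v, Pavel X^v Y, Carlos X^v Y, Sara X^v X^v, Priya X^v X^v, Jamal X^V Y, Elias X^V Y, George X^v Y, Kira X^V X^v, Ravi X^v Y, Amir X^v Y.
In this assignment every recorded phenotype matches its genotype and every non-founder's genotype is obtainable from its parents' genotypes, so the pedigree is consistent.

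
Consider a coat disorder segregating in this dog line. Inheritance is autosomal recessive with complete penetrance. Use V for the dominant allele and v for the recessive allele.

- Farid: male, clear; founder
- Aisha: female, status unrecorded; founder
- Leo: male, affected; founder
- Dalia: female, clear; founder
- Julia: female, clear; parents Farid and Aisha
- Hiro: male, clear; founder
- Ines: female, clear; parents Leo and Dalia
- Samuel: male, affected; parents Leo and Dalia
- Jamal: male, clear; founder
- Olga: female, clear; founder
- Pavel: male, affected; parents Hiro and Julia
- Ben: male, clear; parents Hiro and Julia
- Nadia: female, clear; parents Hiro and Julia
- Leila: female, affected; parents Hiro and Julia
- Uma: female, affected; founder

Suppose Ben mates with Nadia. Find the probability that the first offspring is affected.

Hiro is clear so carries V and passed v to Pavel (vv), so Hiro is Vv.
Julia is clear so carries V and passed v to Pavel (vv), so Julia is Vv.
Ben is a clear offspring of Hiro (Vv) × Julia (Vv), whose cross gives 1/4 VV : 1/2 Vv : 1/4 vv; conditioning on being clear, Ben is VV with probability 1/3, Vv with probability 2/3.
Nadia is a clear offspring of Hiro (Vv) × Julia (Vv), whose cross gives 1/4 VV : 1/2 Vv : 1/4 vv; conditioning on being clear, Nadia is VV with probability 1/3, Vv with probability 2/3.
Summing over parental genotype combinations, P(offspring is affected) = 4/9·1/4 = 1/9.

1/9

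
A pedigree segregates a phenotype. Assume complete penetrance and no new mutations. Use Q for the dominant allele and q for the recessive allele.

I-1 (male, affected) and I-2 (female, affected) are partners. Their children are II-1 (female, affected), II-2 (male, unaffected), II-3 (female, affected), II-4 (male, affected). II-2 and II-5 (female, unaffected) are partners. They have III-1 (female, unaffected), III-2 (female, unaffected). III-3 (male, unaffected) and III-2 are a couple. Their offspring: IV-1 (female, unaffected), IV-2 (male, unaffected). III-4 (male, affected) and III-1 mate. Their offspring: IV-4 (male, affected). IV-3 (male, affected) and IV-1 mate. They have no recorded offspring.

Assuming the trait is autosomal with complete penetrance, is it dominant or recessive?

I-1 and I-2 are both affected yet have an unaffected child II-2. Under a recessive model two affected parents are homozygous and every child would be affected, so the trait cannot be recessive.

dominant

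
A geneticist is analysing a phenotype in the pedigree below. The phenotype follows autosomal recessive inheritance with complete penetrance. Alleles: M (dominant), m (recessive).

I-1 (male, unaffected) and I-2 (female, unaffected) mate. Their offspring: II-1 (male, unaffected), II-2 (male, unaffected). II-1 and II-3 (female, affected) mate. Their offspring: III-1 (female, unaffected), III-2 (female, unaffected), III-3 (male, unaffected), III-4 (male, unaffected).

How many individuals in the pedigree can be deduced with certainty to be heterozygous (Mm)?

4

Obligate heterozygotes: III-1 is unaffected so carries M and received m from II-3 (mm), so III-1 is Mm; III-2 is unaffected so carries M and received m from II-3 (mm), so III-2 is Mm; III-3 is unaffected so carries M and received m from II-3 (mm), so III-3 is Mm; III-4 is unaffected so carries M and received m from II-3 (mm), so III-4 is Mm.
Every other individual is either homozygous by phenotype or has at least one consistent homozygous assignment, so the count is 4.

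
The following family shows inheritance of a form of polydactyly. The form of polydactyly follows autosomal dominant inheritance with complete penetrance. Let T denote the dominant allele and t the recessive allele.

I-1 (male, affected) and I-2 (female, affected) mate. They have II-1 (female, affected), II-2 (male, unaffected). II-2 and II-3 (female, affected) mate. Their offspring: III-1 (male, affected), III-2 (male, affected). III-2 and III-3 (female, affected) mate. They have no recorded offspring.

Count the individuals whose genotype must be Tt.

4

Obligate heterozygotes: I-1 is affected so carries T and passed t to II-2 (tt), so I-1 is Tt; I-2 is affected so carries T and passed t to II-2 (tt), so I-2 is Tt; III-1 is affected so carries T and received t from II-2 (tt), so III-1 is Tt; III-2 is affected so carries T and received t from II-2 (tt), so III-2 is Tt.
Every other individual is either homozygous by phenotype or has at least one consistent homozygous assignment, so the count is 4.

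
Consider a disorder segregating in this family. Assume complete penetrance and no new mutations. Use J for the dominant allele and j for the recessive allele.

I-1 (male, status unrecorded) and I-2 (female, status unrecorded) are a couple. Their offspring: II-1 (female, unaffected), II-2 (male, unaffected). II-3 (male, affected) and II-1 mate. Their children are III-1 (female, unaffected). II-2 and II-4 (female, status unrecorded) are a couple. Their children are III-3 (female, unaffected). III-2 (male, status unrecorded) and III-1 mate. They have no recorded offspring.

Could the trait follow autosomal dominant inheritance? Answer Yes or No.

Yes

A consistent assignment under autosomal dominant exists: I-1 Jj, I-2 Jj, II-1 jj, II-2 jj, II-3 Jj, II-4 Jj, III-1 jj, III-2 JJ, III-3 jj.
In this assignment every recorded phenotype matches its genotype and every non-founder's genotype is obtainable from its parents' genotypes, so the pedigree is consistent.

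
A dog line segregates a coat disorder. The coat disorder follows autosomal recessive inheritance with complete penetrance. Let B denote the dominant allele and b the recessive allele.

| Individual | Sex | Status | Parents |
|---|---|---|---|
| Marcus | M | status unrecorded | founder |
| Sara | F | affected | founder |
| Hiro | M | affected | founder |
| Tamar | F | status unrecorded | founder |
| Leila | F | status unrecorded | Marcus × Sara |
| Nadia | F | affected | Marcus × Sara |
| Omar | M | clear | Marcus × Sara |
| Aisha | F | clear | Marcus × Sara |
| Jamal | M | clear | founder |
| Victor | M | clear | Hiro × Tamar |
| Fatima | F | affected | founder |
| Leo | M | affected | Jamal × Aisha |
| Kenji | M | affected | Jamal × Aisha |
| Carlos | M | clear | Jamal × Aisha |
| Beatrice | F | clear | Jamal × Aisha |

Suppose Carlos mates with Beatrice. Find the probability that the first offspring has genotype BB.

4/9

Jamal is clear so carries B and passed b to Leo (bb), so Jamal is Bb.
Aisha is clear so carries B and received b from Sara (bb), so Aisha is Bb.
Carlos is a clear offspring of Jamal (Bb) × Aisha (Bb), whose cross gives 1/4 BB : 1/2 Bb : 1/4 bb; conditioning on being clear, Carlos is BB with probability 1/3, Bb with probability 2/3.
Beatrice is a clear offspring of Jamal (Bb) × Aisha (Bb), whose cross gives 1/4 BB : 1/2 Bb : 1/4 bb; conditioning on being clear, Beatrice is BB with probability 1/3, Bb with probability 2/3.
Summing over parental genotype combinations, P(offspring has genotype BB) = 1/9·1 + 2/9·1/2 + 2/9·1/2 + 4/9·1/4 = 4/9.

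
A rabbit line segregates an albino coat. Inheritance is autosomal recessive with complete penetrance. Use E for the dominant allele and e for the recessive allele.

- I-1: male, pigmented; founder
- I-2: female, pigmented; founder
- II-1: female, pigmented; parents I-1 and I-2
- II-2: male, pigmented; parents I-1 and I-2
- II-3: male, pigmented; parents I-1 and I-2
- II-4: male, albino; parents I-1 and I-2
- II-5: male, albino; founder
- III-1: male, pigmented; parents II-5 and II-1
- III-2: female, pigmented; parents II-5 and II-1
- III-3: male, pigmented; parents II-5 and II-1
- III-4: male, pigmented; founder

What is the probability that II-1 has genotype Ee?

1/5

I-1 is pigmented so carries E and passed e to II-4 (ee), so I-1 is Ee.
I-2 is pigmented so carries E and passed e to II-4 (ee), so I-2 is Ee.
Their cross gives offspring ratios 1/4 EE : 1/2 Ee : 1/4 ee. Conditioning on II-1 being pigmented, P(Ee) = 1/2 / 3/4 = 2/3 before taking II-1's own offspring into account.
II-5 is albino, so II-5 is ee.
Now use II-1's offspring. Probability of each recorded status — pigmented son III-1: 1/2 if II-1 is Ee, 1 if EE; pigmented daughter III-2: 1/2 if II-1 is Ee, 1 if EE; pigmented son III-3: 1/2 if II-1 is Ee, 1 if EE.
Bayes: P(Ee) = 2/3·1/8 / (2/3·1/8 + 1/3·1) = 1/5.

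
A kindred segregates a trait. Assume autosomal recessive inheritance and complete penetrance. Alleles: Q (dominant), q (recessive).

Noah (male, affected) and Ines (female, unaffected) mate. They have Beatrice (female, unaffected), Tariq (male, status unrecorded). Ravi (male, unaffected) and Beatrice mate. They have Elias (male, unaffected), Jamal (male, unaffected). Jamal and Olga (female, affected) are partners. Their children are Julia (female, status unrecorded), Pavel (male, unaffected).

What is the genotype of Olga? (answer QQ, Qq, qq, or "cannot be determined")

Olga is affected, so Olga is qq.

qq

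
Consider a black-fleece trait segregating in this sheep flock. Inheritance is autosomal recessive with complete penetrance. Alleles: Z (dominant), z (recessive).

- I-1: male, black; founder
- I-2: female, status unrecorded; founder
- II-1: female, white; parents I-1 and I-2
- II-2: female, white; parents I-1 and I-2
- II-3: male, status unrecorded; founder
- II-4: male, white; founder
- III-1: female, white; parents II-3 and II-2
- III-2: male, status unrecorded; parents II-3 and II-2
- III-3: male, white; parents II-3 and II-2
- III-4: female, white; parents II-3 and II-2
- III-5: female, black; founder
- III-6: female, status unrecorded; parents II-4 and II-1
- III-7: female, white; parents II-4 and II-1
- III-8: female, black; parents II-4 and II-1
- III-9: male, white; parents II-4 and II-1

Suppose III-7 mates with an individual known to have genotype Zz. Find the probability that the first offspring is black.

II-4 is white so carries Z and passed z to III-8 (zz), so II-4 is Zz.
II-1 is white so carries Z and received z from I-1 (zz), so II-1 is Zz.
III-7 is a white offspring of II-4 (Zz) × II-1 (Zz), whose cross gives 1/4 ZZ : 1/2 Zz : 1/4 zz; conditioning on being white, III-7 is ZZ with probability 1/3, Zz with probability 2/3.
Summing over parental genotype combinations, P(offspring is black) = 2/3·1/4 = 1/6.

1/6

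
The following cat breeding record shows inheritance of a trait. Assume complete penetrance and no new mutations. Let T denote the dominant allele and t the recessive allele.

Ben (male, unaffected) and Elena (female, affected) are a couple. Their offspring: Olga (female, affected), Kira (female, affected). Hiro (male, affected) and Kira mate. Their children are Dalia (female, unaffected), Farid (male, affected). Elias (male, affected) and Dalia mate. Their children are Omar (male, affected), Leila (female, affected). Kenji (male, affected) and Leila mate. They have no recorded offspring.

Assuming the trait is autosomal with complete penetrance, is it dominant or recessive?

dominant

Hiro and Kira are both affected yet have an unaffected child Dalia. Under a recessive model two affected parents are homozygous and every child would be affected, so the trait cannot be recessive.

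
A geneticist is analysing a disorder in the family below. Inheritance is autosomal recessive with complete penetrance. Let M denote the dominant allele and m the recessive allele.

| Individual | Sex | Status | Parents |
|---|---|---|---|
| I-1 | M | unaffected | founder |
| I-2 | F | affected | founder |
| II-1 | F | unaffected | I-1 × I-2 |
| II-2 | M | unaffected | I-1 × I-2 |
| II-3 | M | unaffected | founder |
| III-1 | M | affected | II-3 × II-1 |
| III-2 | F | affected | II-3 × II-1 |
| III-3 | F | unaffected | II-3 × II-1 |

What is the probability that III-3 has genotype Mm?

2/3

II-3 is unaffected so carries M and passed m to III-1 (mm), so II-3 is Mm.
II-1 is unaffected so carries M and received m from I-2 (mm), so II-1 is Mm.
Their cross gives offspring ratios 1/4 MM : 1/2 Mm : 1/4 mm. Conditioning on III-3 being unaffected, P(Mm) = 1/2 / 3/4 = 2/3.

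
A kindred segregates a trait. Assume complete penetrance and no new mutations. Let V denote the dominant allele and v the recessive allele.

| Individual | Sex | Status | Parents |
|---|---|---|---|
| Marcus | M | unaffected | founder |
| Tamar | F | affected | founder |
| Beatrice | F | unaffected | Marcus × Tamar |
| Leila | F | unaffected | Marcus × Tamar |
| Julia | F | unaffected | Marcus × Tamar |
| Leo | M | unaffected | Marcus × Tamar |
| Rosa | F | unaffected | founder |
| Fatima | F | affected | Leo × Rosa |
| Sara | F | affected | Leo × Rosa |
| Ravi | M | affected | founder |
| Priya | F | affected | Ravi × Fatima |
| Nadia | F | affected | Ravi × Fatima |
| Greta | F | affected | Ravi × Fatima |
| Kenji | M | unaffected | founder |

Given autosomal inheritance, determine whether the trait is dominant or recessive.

Leo and Rosa are both unaffected yet have an affected child Fatima. Under dominance, an affected child requires at least one affected parent, so the trait cannot be dominant.

recessive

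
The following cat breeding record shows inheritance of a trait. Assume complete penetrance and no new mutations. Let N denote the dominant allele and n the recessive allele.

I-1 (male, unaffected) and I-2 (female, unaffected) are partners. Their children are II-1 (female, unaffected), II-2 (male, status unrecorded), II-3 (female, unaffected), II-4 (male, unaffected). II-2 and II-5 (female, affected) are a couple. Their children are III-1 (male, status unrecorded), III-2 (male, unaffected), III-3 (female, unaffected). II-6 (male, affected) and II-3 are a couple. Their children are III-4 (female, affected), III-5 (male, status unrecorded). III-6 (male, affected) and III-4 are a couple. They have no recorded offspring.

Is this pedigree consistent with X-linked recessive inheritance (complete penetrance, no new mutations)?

Under X-linked recessive, III-2 (unaffected, male) cannot arise from II-2 (unrecorded) × II-5 (affected).

No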